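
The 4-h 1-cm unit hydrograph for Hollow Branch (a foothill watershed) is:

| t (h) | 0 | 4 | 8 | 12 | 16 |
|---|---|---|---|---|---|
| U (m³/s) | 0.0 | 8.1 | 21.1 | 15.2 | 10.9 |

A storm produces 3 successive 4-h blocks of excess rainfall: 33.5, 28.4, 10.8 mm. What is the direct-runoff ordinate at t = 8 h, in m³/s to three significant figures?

Q ≈ 93.7 m³/s

By discrete convolution, Q_j = Σ (P_i / 10 mm) · U_{j−i}.
At t = 8 h (j=2): Q = (33.5/10)·21.1 + (28.4/10)·8.1 + (10.8/10)·0.0 = 93.7 m³/s.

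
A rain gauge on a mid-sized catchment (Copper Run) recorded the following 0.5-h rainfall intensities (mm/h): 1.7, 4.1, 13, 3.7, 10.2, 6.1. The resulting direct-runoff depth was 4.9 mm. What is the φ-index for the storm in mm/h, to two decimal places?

Only the 2 blocks with intensity above φ contribute runoff: 13, 10.2 mm/h.
Σ(I−φ)·Δt = d  ⇒  (13+10.2 − 2φ)·0.5 = 4.9
φ = (23.20 − 4.9/0.5) / 2 = 6.70 mm/h.

φ ≈ 6.70 mm/h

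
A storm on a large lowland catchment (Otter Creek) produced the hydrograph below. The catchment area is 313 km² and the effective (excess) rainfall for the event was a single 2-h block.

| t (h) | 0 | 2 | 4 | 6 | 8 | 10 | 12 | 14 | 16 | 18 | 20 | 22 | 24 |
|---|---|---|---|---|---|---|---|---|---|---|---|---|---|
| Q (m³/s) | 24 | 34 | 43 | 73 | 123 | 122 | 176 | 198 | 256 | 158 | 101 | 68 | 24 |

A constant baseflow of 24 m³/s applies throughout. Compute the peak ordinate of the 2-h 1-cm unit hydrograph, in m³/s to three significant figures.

U_p ≈ 92.7 m³/s

Direct runoff: 0.0, 10.0, 19.0, 49.0, 99.0, 98.0, 152.0, 174.0, 232.0, 134.0, 77.0, 44.0, 0.0 m³/s; ΣQ_DR = 1088 m³/s, peak = 232.0 m³/s.
Runoff depth d = ΣQ_DR·Δt / A = 1088 × 7200 / (313 km²) = 25.03 mm.
The 1-cm UH is the DRH scaled by (10 mm)/d, so U_p = 232.0 × 10/25.03 = 92.7 m³/s.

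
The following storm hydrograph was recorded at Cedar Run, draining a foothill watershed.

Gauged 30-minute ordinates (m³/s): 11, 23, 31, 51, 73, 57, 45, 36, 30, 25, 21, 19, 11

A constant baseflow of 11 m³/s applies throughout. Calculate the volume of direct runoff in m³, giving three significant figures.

V ≈ 5.22 × 10^5 m³

Direct-runoff ordinates (Q − Q_b): 0.0, 12.0, 20.0, 40.0, 62.0, 46.0, 34.0, 25.0, 19.0, 14.0, 10.0, 8.0, 0.0 m³/s.
ΣQ_DR = 290.0 m³/s.
With Δt = 0.5 h = 1800 s, V = ΣQ_DR · Δt = 290.0 × 1800 = 5.22 × 10^5 m³.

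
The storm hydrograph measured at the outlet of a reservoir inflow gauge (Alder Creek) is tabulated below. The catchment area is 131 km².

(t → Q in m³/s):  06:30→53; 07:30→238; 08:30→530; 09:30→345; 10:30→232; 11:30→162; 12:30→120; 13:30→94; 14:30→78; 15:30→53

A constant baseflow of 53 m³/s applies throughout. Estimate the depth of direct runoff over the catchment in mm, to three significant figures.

Direct runoff: 0.0, 185.0, 477.0, 292.0, 179.0, 109.0, 67.0, 41.0, 25.0, 0.0 m³/s; ΣQ_DR = 1375 m³/s.
V = ΣQ_DR · Δt = 1375 × 3600 s = 4.950 × 10^6 m³.
Over A = 131 km², depth = V / A = 37.8 mm.

d ≈ 37.8 mm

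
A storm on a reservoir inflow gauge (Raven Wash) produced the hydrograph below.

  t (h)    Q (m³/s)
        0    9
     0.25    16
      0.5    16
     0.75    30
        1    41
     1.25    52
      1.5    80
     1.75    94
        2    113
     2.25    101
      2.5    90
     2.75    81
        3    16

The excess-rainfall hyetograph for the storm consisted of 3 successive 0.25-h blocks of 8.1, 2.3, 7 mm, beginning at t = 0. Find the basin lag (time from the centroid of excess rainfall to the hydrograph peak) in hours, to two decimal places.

t_L ≈ 1.64 h

Centroid of excess rainfall: t_c = Σ P_i·t̄_i / ΣP_i = 0.3592 h (block centres at 0.125, 0.375, 0.625 h).
Hydrograph peak occurs at t = 2 h, so basin lag t_L = 2 − 0.3592 = 1.64 h.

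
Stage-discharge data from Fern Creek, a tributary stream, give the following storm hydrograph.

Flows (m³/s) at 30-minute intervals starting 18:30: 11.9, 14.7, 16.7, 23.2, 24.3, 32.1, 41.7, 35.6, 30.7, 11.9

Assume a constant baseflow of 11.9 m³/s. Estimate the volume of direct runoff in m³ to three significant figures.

Direct-runoff ordinates (Q − Q_b): 0.0, 2.8, 4.8, 11.3, 12.4, 20.2, 29.8, 23.7, 18.8, 0.0 m³/s.
ΣQ_DR = 123.8 m³/s.
With Δt = 0.5 h = 1800 s, V = ΣQ_DR · Δt = 123.8 × 1800 = 2.23 × 10^5 m³.

V ≈ 2.23 × 10^5 m³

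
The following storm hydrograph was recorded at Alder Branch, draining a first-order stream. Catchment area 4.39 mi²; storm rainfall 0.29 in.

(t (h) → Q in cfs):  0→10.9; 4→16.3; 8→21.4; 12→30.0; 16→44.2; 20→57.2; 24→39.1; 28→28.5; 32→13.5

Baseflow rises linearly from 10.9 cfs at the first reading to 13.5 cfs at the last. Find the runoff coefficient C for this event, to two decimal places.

ΣQ_DR = 151.3 cfs; V = ΣQ_DR·Δt = 2.179 × 10^6 ft³.
Runoff depth d = V / A = 0.2136 in.
C = d / P = 0.2136 / 0.29 = 0.74.

C ≈ 0.74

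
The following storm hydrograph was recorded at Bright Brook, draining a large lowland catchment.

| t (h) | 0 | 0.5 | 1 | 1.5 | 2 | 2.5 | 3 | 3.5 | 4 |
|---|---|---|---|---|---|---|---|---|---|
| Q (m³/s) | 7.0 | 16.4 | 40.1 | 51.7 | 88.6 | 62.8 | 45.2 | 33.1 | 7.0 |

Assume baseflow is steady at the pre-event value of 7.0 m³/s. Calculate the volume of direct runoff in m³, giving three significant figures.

Direct-runoff ordinates (Q − Q_b): 0.0, 9.4, 33.1, 44.7, 81.6, 55.8, 38.2, 26.1, 0.0 m³/s.
ΣQ_DR = 288.9 m³/s.
With Δt = 0.5 h = 1800 s, V = ΣQ_DR · Δt = 288.9 × 1800 = 5.20 × 10^5 m³.

V ≈ 5.20 × 10^5 m³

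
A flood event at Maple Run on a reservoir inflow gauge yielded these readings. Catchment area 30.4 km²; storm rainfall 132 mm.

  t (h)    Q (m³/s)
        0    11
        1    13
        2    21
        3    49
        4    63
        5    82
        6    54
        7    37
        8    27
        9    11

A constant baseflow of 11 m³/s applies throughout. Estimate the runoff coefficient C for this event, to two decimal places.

ΣQ_DR = 258.0 m³/s; V = ΣQ_DR·Δt = 9.288 × 10^5 m³.
Runoff depth d = V / A = 30.55 mm.
C = d / P = 30.55 / 132 = 0.23.

C ≈ 0.23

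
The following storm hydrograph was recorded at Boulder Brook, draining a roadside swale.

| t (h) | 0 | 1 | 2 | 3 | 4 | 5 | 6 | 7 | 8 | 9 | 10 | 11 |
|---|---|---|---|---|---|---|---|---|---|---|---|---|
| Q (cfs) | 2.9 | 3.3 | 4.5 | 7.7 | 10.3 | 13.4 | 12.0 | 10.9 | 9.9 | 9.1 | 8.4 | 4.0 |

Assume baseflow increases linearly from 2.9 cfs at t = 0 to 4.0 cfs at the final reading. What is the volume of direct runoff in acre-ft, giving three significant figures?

V ≈ 4.55 acre-ft

Direct-runoff ordinates (Q − Q_b): 0.00, 0.30, 1.40, 4.50, 7.00, 10.00, 8.50, 7.30, 6.20, 5.30, 4.50, 0.00 cfs.
ΣQ_DR = 55.00 cfs.
With Δt = 1 h = 3600 s, V = ΣQ_DR · Δt = 55.00 × 3600 = 1.98 × 10^5 ft³ = 4.55 acre-ft.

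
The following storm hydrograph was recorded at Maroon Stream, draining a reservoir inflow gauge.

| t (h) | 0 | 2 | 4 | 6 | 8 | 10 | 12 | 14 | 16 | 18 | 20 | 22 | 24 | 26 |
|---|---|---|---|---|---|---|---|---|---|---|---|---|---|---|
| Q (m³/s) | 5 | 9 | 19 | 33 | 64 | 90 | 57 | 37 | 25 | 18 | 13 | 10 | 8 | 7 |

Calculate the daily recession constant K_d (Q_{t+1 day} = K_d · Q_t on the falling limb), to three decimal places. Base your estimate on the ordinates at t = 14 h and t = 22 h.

Between t = 14 h and t = 22 h the flow falls from 37 to 10 m³/s over 4×2 h = 8 h.
Per-interval ratio K = (10/37)^(1/4) = 0.7210; K_d = K^(24/2) = 0.020.

K_d ≈ 0.020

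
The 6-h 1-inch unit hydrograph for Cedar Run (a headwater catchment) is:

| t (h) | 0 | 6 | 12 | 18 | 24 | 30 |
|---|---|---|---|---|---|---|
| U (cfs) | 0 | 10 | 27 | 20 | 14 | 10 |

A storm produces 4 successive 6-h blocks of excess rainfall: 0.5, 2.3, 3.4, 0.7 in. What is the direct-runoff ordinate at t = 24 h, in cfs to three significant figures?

By discrete convolution, Q_j = Σ (P_i / 1 in) · U_{j−i}.
At t = 24 h (j=4): Q = (0.5/1)·14 + (2.3/1)·20 + (3.4/1)·27 + (0.7/1)·10 = 152 cfs.

Q ≈ 152 cfs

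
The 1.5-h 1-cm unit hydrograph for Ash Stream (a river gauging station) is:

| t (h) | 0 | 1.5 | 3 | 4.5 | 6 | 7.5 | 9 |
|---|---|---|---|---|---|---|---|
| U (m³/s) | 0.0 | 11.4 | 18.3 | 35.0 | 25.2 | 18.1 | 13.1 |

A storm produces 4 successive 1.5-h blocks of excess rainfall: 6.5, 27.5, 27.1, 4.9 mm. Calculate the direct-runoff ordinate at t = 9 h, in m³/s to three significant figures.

Q ≈ 144 m³/s

By discrete convolution, Q_j = Σ (P_i / 10 mm) · U_{j−i}.
At t = 9 h (j=6): Q = (6.5/10)·13.1 + (27.5/10)·18.1 + (27.1/10)·25.2 + (4.9/10)·35.0 = 144 m³/s.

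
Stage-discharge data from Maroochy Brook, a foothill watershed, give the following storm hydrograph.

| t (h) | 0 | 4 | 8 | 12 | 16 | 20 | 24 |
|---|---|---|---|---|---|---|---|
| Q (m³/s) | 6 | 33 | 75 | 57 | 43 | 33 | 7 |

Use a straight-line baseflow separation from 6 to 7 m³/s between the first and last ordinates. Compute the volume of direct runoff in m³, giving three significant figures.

Direct-runoff ordinates (Q − Q_b): 0.00, 26.83, 68.67, 50.50, 36.33, 26.17, 0.00 m³/s.
ΣQ_DR = 208.5 m³/s.
With Δt = 4 h = 14400 s, V = ΣQ_DR · Δt = 208.5 × 14400 = 3.00 × 10^6 m³.

V ≈ 3.00 × 10^6 m³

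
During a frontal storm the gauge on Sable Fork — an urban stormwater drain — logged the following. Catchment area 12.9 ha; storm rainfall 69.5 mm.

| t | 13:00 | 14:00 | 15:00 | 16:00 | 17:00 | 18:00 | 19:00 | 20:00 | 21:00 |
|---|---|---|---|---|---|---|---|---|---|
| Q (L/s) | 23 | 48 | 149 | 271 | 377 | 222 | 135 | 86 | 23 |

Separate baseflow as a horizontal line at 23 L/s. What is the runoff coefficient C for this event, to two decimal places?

ΣQ_DR = 1127 L/s; V = ΣQ_DR·Δt = 4.057 × 10^6 L.
Runoff depth d = V / A = 31.45 mm.
C = d / P = 31.45 / 69.5 = 0.45.

C ≈ 0.45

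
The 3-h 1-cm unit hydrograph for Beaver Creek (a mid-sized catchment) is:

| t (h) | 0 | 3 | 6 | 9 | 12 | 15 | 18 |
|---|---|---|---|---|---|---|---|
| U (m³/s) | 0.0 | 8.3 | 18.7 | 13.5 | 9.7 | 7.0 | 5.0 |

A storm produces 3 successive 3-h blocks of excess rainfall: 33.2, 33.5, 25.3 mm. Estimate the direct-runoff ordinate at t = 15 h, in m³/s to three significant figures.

By discrete convolution, Q_j = Σ (P_i / 10 mm) · U_{j−i}.
At t = 15 h (j=5): Q = (33.2/10)·7.0 + (33.5/10)·9.7 + (25.3/10)·13.5 = 89.9 m³/s.

Q ≈ 89.9 m³/s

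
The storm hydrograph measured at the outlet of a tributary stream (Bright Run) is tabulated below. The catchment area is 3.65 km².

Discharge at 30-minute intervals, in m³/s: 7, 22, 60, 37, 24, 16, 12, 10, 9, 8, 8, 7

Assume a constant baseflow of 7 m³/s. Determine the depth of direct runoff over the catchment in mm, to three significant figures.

Direct runoff: 0.0, 15.0, 53.0, 30.0, 17.0, 9.0, 5.0, 3.0, 2.0, 1.0, 1.0, 0.0 m³/s; ΣQ_DR = 136.0 m³/s.
V = ΣQ_DR · Δt = 136.0 × 1800 s = 2.448 × 10^5 m³.
Over A = 3.65 km², depth = V / A = 67.1 mm.

d ≈ 67.1 mm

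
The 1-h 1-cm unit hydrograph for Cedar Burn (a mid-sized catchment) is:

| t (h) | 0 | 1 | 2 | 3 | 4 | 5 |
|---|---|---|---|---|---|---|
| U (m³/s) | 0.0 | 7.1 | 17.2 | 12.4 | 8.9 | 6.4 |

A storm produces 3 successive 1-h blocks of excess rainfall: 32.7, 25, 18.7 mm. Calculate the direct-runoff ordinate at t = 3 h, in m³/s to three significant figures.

Q ≈ 96.8 m³/s

By discrete convolution, Q_j = Σ (P_i / 10 mm) · U_{j−i}.
At t = 3 h (j=3): Q = (32.7/10)·12.4 + (25/10)·17.2 + (18.7/10)·7.1 = 96.8 m³/s.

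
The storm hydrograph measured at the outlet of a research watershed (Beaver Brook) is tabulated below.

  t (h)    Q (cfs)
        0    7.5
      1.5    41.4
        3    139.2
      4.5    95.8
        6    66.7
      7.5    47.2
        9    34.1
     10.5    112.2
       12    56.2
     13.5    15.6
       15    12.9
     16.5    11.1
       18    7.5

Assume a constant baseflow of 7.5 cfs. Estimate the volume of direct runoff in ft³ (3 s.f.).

Direct-runoff ordinates (Q − Q_b): 0.0, 33.9, 131.7, 88.3, 59.2, 39.7, 26.6, 104.7, 48.7, 8.1, 5.4, 3.6, 0.0 cfs.
ΣQ_DR = 549.9 cfs.
With Δt = 1.5 h = 5400 s, V = ΣQ_DR · Δt = 549.9 × 5400 = 2.97 × 10^6 ft³.

V ≈ 2.97 × 10^6 ft³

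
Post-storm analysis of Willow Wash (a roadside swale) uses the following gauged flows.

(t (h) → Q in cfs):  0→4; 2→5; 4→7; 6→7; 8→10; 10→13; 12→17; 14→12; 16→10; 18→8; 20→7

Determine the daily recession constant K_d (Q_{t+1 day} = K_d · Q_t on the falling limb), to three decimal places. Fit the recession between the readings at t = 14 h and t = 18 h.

K_d ≈ 0.088

Between t = 14 h and t = 18 h the flow falls from 12 to 8 cfs over 2×2 h = 4 h.
Per-interval ratio K = (8/12)^(1/2) = 0.8165; K_d = K^(24/2) = 0.088.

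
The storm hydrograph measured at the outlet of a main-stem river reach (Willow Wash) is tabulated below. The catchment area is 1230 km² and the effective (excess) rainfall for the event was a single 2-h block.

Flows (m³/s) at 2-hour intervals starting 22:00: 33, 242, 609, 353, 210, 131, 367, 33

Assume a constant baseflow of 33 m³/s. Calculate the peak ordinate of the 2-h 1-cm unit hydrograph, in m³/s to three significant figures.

Direct runoff: 0.0, 209.0, 576.0, 320.0, 177.0, 98.0, 334.0, 0.0 m³/s; ΣQ_DR = 1714 m³/s, peak = 576.0 m³/s.
Runoff depth d = ΣQ_DR·Δt / A = 1714 × 7200 / (1230 km²) = 10.03 mm.
The 1-cm UH is the DRH scaled by (10 mm)/d, so U_p = 576.0 × 10/10.03 = 574 m³/s.

U_p ≈ 574 m³/s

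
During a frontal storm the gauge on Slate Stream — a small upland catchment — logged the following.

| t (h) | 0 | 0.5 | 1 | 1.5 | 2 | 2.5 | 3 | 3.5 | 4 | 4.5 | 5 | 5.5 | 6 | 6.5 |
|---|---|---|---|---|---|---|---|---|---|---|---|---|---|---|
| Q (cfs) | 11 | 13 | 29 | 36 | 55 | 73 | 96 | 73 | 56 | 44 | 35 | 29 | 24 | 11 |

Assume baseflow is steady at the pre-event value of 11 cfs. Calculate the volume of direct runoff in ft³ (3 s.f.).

Direct-runoff ordinates (Q − Q_b): 0.0, 2.0, 18.0, 25.0, 44.0, 62.0, 85.0, 62.0, 45.0, 33.0, 24.0, 18.0, 13.0, 0.0 cfs.
ΣQ_DR = 431.0 cfs.
With Δt = 0.5 h = 1800 s, V = ΣQ_DR · Δt = 431.0 × 1800 = 7.76 × 10^5 ft³.

V ≈ 7.76 × 10^5 ft³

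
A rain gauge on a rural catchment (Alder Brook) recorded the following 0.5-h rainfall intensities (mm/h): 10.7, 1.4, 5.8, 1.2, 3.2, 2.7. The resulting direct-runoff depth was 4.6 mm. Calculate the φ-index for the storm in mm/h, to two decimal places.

Only the 2 blocks with intensity above φ contribute runoff: 10.7, 5.8 mm/h.
Σ(I−φ)·Δt = d  ⇒  (10.7+5.8 − 2φ)·0.5 = 4.6
φ = (16.50 − 4.6/0.5) / 2 = 3.65 mm/h.

φ ≈ 3.65 mm/h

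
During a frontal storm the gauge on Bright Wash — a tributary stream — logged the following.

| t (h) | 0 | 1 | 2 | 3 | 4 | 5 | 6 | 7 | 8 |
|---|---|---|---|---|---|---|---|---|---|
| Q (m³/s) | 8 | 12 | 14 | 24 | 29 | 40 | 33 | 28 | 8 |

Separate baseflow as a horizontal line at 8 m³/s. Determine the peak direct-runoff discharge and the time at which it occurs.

Subtracting baseflow gives direct-runoff ordinates: 0.0, 4.0, 6.0, 16.0, 21.0, 32.0, 25.0, 20.0, 0.0 m³/s.
The maximum is 32.0 m³/s, occurring at the reading for t = 5 h.

Q_p = 32.0 m³/s at t = 5 h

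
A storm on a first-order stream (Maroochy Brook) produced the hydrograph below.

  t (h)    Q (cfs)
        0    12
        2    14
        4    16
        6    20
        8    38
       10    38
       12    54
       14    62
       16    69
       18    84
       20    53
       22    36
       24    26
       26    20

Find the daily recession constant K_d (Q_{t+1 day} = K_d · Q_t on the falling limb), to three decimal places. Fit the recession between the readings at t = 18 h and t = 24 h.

K_d ≈ 0.009

Between t = 18 h and t = 24 h the flow falls from 84 to 26 cfs over 3×2 h = 6 h.
Per-interval ratio K = (26/84)^(1/3) = 0.6764; K_d = K^(24/2) = 0.009.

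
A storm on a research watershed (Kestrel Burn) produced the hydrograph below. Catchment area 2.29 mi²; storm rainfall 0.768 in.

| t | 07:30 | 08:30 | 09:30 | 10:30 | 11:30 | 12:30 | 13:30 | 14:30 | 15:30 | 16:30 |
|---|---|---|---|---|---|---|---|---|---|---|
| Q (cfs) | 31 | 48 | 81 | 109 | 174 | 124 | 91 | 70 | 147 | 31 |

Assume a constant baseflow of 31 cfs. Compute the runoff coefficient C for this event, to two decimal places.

C ≈ 0.53

ΣQ_DR = 596.0 cfs; V = ΣQ_DR·Δt = 2.146 × 10^6 ft³.
Runoff depth d = V / A = 0.4033 in.
C = d / P = 0.4033 / 0.768 = 0.53.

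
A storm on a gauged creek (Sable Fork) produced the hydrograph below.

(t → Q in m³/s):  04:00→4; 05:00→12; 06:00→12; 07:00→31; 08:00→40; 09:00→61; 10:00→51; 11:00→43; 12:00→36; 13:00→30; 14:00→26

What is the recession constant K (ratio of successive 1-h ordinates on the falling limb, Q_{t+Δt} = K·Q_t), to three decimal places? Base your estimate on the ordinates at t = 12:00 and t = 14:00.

Using the recession-limb readings at t = 12:00 and t = 14:00: Q falls from 36 to 26 m³/s over 2 intervals.
K = (Q₂/Q₁)^(1/2) = (26/36)^(1/2) = 0.850.

K ≈ 0.850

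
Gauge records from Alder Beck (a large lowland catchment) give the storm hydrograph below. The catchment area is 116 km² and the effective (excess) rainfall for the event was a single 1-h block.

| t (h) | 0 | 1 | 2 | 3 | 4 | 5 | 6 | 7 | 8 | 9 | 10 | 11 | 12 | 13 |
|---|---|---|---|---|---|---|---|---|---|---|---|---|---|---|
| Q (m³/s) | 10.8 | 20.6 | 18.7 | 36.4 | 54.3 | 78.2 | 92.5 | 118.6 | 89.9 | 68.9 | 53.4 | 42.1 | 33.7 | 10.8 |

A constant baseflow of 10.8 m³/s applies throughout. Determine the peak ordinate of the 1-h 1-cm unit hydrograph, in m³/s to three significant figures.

Direct runoff: 0.0, 9.8, 7.9, 25.6, 43.5, 67.4, 81.7, 107.8, 79.1, 58.1, 42.6, 31.3, 22.9, 0.0 m³/s; ΣQ_DR = 577.7 m³/s, peak = 107.8 m³/s.
Runoff depth d = ΣQ_DR·Δt / A = 577.7 × 3600 / (116 km²) = 17.93 mm.
The 1-cm UH is the DRH scaled by (10 mm)/d, so U_p = 107.8 × 10/17.93 = 60.1 m³/s.

U_p ≈ 60.1 m³/s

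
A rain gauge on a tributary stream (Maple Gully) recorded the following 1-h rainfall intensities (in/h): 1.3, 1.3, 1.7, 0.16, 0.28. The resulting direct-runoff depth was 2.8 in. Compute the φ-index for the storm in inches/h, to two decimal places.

Only the 3 blocks with intensity above φ contribute runoff: 1.3, 1.3, 1.7 in/h.
Σ(I−φ)·Δt = d  ⇒  (1.3+1.3+1.7 − 3φ)·1 = 2.8
φ = (4.300 − 2.8/1) / 3 = 0.50 in/h.

φ ≈ 0.50 in/h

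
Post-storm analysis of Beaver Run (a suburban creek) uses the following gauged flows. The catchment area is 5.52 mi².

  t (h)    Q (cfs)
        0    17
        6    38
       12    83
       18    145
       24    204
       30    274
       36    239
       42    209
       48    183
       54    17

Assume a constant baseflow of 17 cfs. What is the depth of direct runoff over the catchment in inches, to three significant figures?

d ≈ 2.09 in

Direct runoff: 0.0, 21.0, 66.0, 128.0, 187.0, 257.0, 222.0, 192.0, 166.0, 0.0 cfs; ΣQ_DR = 1239 cfs.
V = ΣQ_DR · Δt = 1239 × 21600 s = 2.676 × 10^7 ft³.
Over A = 5.52 mi², depth = V / A = 2.09 in.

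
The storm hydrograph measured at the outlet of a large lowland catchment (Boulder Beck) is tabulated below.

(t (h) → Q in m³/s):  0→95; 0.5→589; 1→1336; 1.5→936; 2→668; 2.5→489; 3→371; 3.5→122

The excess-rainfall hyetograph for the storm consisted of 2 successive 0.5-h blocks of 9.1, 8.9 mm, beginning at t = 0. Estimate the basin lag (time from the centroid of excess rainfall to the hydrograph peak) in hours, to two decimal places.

Centroid of excess rainfall: t_c = Σ P_i·t̄_i / ΣP_i = 0.4972 h (block centres at 0.25, 0.75 h).
Hydrograph peak occurs at t = 1 h, so basin lag t_L = 1 − 0.4972 = 0.50 h.

t_L ≈ 0.50 h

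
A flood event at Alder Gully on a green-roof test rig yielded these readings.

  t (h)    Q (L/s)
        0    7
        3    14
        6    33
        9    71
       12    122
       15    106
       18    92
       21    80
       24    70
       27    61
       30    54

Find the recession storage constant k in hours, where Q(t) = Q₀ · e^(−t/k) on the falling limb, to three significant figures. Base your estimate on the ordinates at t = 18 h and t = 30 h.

k ≈ 22.5 h

On the falling limb, Q drops from 92 to 54 L/s between t = 18 h and t = 30 h (Δt = 12 h).
k = −Δt / ln(Q₂/Q₁) = −12 / ln(54/92) = 22.5 h.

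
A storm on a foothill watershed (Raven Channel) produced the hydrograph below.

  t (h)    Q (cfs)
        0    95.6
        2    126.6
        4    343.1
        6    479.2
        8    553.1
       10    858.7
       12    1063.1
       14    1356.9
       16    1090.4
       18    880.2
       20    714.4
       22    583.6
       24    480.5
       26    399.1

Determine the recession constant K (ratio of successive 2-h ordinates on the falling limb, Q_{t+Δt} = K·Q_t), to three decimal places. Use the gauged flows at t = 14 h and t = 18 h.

K ≈ 0.805

Using the recession-limb readings at t = 14 h and t = 18 h: Q falls from 1356.9 to 880.2 cfs over 2 intervals.
K = (Q₂/Q₁)^(1/2) = (880.2/1356.9)^(1/2) = 0.805.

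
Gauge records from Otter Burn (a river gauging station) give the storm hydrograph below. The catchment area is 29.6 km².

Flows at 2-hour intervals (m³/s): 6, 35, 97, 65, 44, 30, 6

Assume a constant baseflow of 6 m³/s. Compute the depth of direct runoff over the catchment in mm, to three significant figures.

d ≈ 58.6 mm

Direct runoff: 0.0, 29.0, 91.0, 59.0, 38.0, 24.0, 0.0 m³/s; ΣQ_DR = 241.0 m³/s.
V = ΣQ_DR · Δt = 241.0 × 7200 s = 1.735 × 10^6 m³.
Over A = 29.6 km², depth = V / A = 58.6 mm.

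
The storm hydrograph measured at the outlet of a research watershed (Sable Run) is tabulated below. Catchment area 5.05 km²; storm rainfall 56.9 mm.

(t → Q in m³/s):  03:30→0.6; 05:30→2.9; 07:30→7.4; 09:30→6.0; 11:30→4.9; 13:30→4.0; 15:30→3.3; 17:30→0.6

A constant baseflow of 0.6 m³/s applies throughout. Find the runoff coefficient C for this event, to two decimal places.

C ≈ 0.62

ΣQ_DR = 24.90 m³/s; V = ΣQ_DR·Δt = 1.793 × 10^5 m³.
Runoff depth d = V / A = 35.50 mm.
C = d / P = 35.50 / 56.9 = 0.62.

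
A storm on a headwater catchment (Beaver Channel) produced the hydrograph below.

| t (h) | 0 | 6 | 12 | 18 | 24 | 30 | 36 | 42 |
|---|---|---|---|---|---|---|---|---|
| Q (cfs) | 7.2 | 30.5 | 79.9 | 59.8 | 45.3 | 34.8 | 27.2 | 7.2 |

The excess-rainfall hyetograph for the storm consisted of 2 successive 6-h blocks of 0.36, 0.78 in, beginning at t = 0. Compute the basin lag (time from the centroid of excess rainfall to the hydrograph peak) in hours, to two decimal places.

t_L ≈ 4.89 h

Centroid of excess rainfall: t_c = Σ P_i·t̄_i / ΣP_i = 7.1053 h (block centres at 3, 9 h).
Hydrograph peak occurs at t = 12 h, so basin lag t_L = 12 − 7.1053 = 4.89 h.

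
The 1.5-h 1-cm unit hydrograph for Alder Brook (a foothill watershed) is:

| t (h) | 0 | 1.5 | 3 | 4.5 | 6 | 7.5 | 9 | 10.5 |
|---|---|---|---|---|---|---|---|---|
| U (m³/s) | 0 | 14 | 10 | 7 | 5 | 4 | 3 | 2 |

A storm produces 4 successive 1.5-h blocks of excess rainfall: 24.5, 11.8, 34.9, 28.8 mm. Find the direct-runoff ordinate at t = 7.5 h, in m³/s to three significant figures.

By discrete convolution, Q_j = Σ (P_i / 10 mm) · U_{j−i}.
At t = 7.5 h (j=5): Q = (24.5/10)·4 + (11.8/10)·5 + (34.9/10)·7 + (28.8/10)·10 = 68.9 m³/s.

Q ≈ 68.9 m³/s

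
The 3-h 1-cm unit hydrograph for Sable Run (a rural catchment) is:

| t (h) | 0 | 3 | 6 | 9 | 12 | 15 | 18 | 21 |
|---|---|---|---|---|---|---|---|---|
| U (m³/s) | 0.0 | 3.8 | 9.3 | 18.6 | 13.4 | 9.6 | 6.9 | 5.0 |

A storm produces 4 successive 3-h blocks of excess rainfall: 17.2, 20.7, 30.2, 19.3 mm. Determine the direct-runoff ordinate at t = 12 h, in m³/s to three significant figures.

By discrete convolution, Q_j = Σ (P_i / 10 mm) · U_{j−i}.
At t = 12 h (j=4): Q = (17.2/10)·13.4 + (20.7/10)·18.6 + (30.2/10)·9.3 + (19.3/10)·3.8 = 97.0 m³/s.

Q ≈ 97.0 m³/s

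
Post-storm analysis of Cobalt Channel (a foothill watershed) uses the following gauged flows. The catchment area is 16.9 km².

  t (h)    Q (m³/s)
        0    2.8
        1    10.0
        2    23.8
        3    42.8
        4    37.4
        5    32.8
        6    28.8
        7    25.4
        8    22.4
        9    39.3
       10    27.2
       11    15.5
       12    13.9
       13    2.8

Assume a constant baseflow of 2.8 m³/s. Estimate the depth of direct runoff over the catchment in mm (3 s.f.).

Direct runoff: 0.0, 7.2, 21.0, 40.0, 34.6, 30.0, 26.0, 22.6, 19.6, 36.5, 24.4, 12.7, 11.1, 0.0 m³/s; ΣQ_DR = 285.7 m³/s.
V = ΣQ_DR · Δt = 285.7 × 3600 s = 1.029 × 10^6 m³.
Over A = 16.9 km², depth = V / A = 60.9 mm.

d ≈ 60.9 mm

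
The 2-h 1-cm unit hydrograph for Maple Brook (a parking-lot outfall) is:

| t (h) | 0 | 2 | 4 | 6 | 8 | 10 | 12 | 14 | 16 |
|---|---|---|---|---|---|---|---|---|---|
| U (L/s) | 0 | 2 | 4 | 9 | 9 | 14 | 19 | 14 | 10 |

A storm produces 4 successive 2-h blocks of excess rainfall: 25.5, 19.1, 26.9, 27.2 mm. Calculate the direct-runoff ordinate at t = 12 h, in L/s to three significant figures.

By discrete convolution, Q_j = Σ (P_i / 10 mm) · U_{j−i}.
At t = 12 h (j=6): Q = (25.5/10)·19 + (19.1/10)·14 + (26.9/10)·9 + (27.2/10)·9 = 124 L/s.

Q ≈ 124 L/s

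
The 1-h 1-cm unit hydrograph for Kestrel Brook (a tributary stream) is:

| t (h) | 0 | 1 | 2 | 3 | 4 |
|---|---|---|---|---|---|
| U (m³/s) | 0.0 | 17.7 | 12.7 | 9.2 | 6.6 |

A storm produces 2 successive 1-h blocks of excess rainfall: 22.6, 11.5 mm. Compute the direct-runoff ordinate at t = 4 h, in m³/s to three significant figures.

By discrete convolution, Q_j = Σ (P_i / 10 mm) · U_{j−i}.
At t = 4 h (j=4): Q = (22.6/10)·6.6 + (11.5/10)·9.2 = 25.5 m³/s.

Q ≈ 25.5 m³/s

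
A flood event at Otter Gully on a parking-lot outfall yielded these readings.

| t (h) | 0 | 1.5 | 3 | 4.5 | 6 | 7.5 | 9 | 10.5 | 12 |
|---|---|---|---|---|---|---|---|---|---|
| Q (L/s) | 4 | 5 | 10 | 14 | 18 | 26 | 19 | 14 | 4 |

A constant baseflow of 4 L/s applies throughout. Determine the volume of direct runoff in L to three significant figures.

V ≈ 4.21 × 10^5 L

Direct-runoff ordinates (Q − Q_b): 0.0, 1.0, 6.0, 10.0, 14.0, 22.0, 15.0, 10.0, 0.0 L/s.
ΣQ_DR = 78.00 L/s.
With Δt = 1.5 h = 5400 s, V = ΣQ_DR · Δt = 78.00 × 5400 = 4.21 × 10^5 L.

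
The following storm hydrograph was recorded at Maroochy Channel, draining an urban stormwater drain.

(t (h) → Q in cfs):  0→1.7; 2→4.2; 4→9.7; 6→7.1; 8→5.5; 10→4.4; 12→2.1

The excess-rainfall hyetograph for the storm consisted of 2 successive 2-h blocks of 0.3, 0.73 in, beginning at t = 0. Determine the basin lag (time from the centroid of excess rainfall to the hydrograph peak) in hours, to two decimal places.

Centroid of excess rainfall: t_c = Σ P_i·t̄_i / ΣP_i = 2.4175 h (block centres at 1, 3 h).
Hydrograph peak occurs at t = 4 h, so basin lag t_L = 4 − 2.4175 = 1.58 h.

t_L ≈ 1.58 h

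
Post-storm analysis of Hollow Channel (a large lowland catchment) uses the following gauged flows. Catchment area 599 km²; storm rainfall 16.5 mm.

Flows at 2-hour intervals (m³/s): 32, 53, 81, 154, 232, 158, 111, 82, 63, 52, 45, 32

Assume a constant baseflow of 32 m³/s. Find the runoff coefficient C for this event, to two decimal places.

ΣQ_DR = 711.0 m³/s; V = ΣQ_DR·Δt = 5.119 × 10^6 m³.
Runoff depth d = V / A = 8.546 mm.
C = d / P = 8.546 / 16.5 = 0.52.

C ≈ 0.52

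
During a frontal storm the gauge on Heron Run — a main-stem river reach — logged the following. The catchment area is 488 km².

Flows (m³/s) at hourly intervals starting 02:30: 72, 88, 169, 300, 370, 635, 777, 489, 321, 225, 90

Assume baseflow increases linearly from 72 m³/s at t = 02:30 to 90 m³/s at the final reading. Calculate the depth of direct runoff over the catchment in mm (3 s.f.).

d ≈ 19.5 mm

Direct runoff: 0.00, 14.20, 93.40, 222.60, 290.80, 554.00, 694.20, 404.40, 234.60, 136.80, 0.00 m³/s; ΣQ_DR = 2645 m³/s.
V = ΣQ_DR · Δt = 2645 × 3600 s = 9.522 × 10^6 m³.
Over A = 488 km², depth = V / A = 19.5 mm.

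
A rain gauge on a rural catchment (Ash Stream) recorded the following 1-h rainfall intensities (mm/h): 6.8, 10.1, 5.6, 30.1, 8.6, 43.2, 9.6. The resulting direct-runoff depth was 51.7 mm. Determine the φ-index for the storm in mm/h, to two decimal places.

φ ≈ 10.80 mm/h

Only the 2 blocks with intensity above φ contribute runoff: 30.1, 43.2 mm/h.
Σ(I−φ)·Δt = d  ⇒  (30.1+43.2 − 2φ)·1 = 51.7
φ = (73.30 − 51.7/1) / 2 = 10.80 mm/h.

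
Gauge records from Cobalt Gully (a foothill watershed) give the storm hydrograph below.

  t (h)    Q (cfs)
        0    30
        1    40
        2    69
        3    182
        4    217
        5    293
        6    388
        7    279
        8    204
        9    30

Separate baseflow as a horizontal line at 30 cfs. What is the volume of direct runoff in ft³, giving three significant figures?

V ≈ 5.16 × 10^6 ft³

Direct-runoff ordinates (Q − Q_b): 0.0, 10.0, 39.0, 152.0, 187.0, 263.0, 358.0, 249.0, 174.0, 0.0 cfs.
ΣQ_DR = 1432 cfs.
With Δt = 1 h = 3600 s, V = ΣQ_DR · Δt = 1432 × 3600 = 5.16 × 10^6 ft³.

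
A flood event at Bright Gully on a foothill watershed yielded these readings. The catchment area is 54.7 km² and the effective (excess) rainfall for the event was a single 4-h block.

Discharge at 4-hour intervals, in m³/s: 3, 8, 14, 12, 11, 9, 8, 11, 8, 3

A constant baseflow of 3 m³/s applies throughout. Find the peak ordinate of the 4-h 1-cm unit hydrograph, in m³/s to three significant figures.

Direct runoff: 0.0, 5.0, 11.0, 9.0, 8.0, 6.0, 5.0, 8.0, 5.0, 0.0 m³/s; ΣQ_DR = 57.00 m³/s, peak = 11.0 m³/s.
Runoff depth d = ΣQ_DR·Δt / A = 57.00 × 14400 / (54.7 km²) = 15.01 mm.
The 1-cm UH is the DRH scaled by (10 mm)/d, so U_p = 11.0 × 10/15.01 = 7.33 m³/s.

U_p ≈ 7.33 m³/s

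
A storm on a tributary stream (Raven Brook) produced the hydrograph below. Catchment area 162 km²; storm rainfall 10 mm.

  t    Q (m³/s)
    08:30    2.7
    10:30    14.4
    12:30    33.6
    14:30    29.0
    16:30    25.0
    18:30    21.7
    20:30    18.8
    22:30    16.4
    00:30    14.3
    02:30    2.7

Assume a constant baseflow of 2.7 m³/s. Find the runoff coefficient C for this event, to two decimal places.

C ≈ 0.67

ΣQ_DR = 151.6 m³/s; V = ΣQ_DR·Δt = 1.092 × 10^6 m³.
Runoff depth d = V / A = 6.738 mm.
C = d / P = 6.738 / 10 = 0.67.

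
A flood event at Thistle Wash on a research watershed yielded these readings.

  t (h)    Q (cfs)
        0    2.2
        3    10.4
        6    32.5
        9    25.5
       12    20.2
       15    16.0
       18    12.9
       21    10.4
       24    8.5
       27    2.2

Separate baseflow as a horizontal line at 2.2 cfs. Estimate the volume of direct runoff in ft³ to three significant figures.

V ≈ 1.28 × 10^6 ft³

Direct-runoff ordinates (Q − Q_b): 0.0, 8.2, 30.3, 23.3, 18.0, 13.8, 10.7, 8.2, 6.3, 0.0 cfs.
ΣQ_DR = 118.8 cfs.
With Δt = 3 h = 10800 s, V = ΣQ_DR · Δt = 118.8 × 10800 = 1.28 × 10^6 ft³.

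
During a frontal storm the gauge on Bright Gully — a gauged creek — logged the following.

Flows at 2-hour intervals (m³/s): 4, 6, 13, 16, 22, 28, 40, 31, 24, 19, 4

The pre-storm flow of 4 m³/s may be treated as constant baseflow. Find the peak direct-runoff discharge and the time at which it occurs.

Subtracting baseflow gives direct-runoff ordinates: 0.0, 2.0, 9.0, 12.0, 18.0, 24.0, 36.0, 27.0, 20.0, 15.0, 0.0 m³/s.
The maximum is 36.0 m³/s, occurring at the reading for t = 12 h.

Q_p = 36.0 m³/s at t = 12 h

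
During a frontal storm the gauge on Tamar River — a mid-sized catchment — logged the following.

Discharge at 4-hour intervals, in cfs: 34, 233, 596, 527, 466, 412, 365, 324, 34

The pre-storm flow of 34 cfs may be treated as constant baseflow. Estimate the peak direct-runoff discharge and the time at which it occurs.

Q_p = 562.0 cfs at t = 8 h

Subtracting baseflow gives direct-runoff ordinates: 0.0, 199.0, 562.0, 493.0, 432.0, 378.0, 331.0, 290.0, 0.0 cfs.
The maximum is 562.0 cfs, occurring at the reading for t = 8 h.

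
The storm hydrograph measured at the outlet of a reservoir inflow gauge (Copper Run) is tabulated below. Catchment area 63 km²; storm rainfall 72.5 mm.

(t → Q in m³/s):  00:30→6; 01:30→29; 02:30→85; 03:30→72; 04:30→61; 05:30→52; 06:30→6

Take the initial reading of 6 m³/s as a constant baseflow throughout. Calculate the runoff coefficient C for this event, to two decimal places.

C ≈ 0.21

ΣQ_DR = 269.0 m³/s; V = ΣQ_DR·Δt = 9.684 × 10^5 m³.
Runoff depth d = V / A = 15.37 mm.
C = d / P = 15.37 / 72.5 = 0.21.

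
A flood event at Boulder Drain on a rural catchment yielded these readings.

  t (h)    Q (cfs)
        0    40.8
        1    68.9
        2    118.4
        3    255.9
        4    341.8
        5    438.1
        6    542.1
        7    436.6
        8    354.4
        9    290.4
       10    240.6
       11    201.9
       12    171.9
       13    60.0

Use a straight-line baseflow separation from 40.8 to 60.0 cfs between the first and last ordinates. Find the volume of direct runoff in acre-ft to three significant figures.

V ≈ 236 acre-ft

Direct-runoff ordinates (Q − Q_b): 0.00, 26.62, 74.65, 210.67, 295.09, 389.92, 492.44, 385.46, 301.78, 236.31, 185.03, 144.85, 113.38, 0.00 cfs.
ΣQ_DR = 2856 cfs.
With Δt = 1 h = 3600 s, V = ΣQ_DR · Δt = 2856 × 3600 = 1.03 × 10^7 ft³ = 236 acre-ft.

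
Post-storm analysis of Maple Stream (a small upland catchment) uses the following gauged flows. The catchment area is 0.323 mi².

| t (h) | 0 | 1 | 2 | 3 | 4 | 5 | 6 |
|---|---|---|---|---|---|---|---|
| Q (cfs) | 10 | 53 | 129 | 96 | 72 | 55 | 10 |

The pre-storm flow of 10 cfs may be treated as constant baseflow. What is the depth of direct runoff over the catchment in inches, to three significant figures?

d ≈ 1.70 in

Direct runoff: 0.0, 43.0, 119.0, 86.0, 62.0, 45.0, 0.0 cfs; ΣQ_DR = 355.0 cfs.
V = ΣQ_DR · Δt = 355.0 × 3600 s = 1.278 × 10^6 ft³.
Over A = 0.323 mi², depth = V / A = 1.70 in.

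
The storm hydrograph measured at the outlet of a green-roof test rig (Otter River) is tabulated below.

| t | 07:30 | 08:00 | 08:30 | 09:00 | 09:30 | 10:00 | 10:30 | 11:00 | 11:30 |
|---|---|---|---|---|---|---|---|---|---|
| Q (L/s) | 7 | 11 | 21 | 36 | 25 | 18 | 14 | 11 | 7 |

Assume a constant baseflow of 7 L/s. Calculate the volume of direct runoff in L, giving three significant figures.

Direct-runoff ordinates (Q − Q_b): 0.0, 4.0, 14.0, 29.0, 18.0, 11.0, 7.0, 4.0, 0.0 L/s.
ΣQ_DR = 87.00 L/s.
With Δt = 0.5 h = 1800 s, V = ΣQ_DR · Δt = 87.00 × 1800 = 1.57 × 10^5 L.

V ≈ 1.57 × 10^5 L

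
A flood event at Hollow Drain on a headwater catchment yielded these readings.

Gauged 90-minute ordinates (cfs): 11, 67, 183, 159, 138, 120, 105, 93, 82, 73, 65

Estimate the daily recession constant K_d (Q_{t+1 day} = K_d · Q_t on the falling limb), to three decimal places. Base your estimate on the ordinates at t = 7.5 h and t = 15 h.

Between t = 7.5 h and t = 15 h the flow falls from 120 to 65 cfs over 5×1.5 h = 7.5 h.
Per-interval ratio K = (65/120)^(1/5) = 0.8846; K_d = K^(24/1.5) = 0.141.

K_d ≈ 0.141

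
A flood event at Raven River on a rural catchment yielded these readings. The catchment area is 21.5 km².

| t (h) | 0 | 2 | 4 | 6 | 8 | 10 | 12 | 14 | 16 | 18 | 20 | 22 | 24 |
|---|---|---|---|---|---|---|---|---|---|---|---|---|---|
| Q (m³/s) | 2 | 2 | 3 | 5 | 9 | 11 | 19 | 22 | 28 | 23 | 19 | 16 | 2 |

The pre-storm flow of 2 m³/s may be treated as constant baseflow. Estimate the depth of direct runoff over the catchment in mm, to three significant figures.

Direct runoff: 0.0, 0.0, 1.0, 3.0, 7.0, 9.0, 17.0, 20.0, 26.0, 21.0, 17.0, 14.0, 0.0 m³/s; ΣQ_DR = 135.0 m³/s.
V = ΣQ_DR · Δt = 135.0 × 7200 s = 9.720 × 10^5 m³.
Over A = 21.5 km², depth = V / A = 45.2 mm.

d ≈ 45.2 mm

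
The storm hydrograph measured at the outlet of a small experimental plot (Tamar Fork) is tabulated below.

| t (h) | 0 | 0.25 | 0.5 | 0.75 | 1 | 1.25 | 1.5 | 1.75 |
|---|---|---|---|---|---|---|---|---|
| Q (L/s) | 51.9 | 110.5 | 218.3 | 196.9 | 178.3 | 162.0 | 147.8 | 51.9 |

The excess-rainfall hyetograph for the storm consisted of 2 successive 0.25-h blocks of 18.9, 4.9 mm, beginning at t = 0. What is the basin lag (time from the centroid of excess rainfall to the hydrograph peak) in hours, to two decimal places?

t_L ≈ 0.32 h

Centroid of excess rainfall: t_c = Σ P_i·t̄_i / ΣP_i = 0.1765 h (block centres at 0.125, 0.375 h).
Hydrograph peak occurs at t = 0.5 h, so basin lag t_L = 0.5 − 0.1765 = 0.32 h.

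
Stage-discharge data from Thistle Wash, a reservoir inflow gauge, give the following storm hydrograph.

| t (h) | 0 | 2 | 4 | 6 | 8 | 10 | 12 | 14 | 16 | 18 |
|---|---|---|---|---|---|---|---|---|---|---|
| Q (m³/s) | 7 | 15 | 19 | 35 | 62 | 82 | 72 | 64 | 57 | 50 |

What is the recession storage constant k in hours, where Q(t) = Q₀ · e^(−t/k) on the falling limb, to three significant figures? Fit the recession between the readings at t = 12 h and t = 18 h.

On the falling limb, Q drops from 72 to 50 m³/s between t = 12 h and t = 18 h (Δt = 6 h).
k = −Δt / ln(Q₂/Q₁) = −6 / ln(50/72) = 16.5 h.

k ≈ 16.5 h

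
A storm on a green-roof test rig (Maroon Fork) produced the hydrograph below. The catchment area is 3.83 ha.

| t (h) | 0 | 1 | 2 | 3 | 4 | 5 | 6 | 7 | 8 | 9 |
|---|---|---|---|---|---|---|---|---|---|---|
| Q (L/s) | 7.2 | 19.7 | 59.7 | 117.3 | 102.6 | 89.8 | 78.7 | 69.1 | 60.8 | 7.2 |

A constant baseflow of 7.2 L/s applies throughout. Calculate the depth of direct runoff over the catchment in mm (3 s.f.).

d ≈ 50.8 mm

Direct runoff: 0.0, 12.5, 52.5, 110.1, 95.4, 82.6, 71.5, 61.9, 53.6, 0.0 L/s; ΣQ_DR = 540.1 L/s.
V = ΣQ_DR · Δt = 540.1 × 3600 s = 1.944 × 10^6 L.
Over A = 3.83 ha, depth = V / A = 50.8 mm.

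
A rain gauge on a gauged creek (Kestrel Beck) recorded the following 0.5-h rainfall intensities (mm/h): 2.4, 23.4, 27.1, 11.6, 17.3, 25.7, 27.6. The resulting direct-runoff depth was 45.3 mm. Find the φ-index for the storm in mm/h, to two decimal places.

φ ≈ 7.02 mm/h

Only the 6 blocks with intensity above φ contribute runoff: 23.4, 27.1, 11.6, 17.3, 25.7, 27.6 mm/h.
Σ(I−φ)·Δt = d  ⇒  (23.4+27.1+11.6+17.3+25.7+27.6 − 6φ)·0.5 = 45.3
φ = (132.7 − 45.3/0.5) / 6 = 7.02 mm/h.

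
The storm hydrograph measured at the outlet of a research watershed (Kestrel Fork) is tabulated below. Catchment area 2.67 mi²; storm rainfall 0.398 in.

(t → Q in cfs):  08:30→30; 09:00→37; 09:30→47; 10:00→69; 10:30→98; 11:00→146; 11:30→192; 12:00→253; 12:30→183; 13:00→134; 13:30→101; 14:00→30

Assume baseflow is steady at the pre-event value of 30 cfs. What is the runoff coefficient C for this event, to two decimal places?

C ≈ 0.70

ΣQ_DR = 960.0 cfs; V = ΣQ_DR·Δt = 1.728 × 10^6 ft³.
Runoff depth d = V / A = 0.2786 in.
C = d / P = 0.2786 / 0.398 = 0.70.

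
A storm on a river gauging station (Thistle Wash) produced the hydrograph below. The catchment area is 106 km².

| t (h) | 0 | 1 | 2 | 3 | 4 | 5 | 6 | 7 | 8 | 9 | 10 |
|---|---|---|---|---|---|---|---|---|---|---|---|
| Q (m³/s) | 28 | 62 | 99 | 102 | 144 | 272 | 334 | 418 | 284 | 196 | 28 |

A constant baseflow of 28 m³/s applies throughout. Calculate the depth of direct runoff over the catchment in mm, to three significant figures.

d ≈ 56.3 mm

Direct runoff: 0.0, 34.0, 71.0, 74.0, 116.0, 244.0, 306.0, 390.0, 256.0, 168.0, 0.0 m³/s; ΣQ_DR = 1659 m³/s.
V = ΣQ_DR · Δt = 1659 × 3600 s = 5.972 × 10^6 m³.
Over A = 106 km², depth = V / A = 56.3 mm.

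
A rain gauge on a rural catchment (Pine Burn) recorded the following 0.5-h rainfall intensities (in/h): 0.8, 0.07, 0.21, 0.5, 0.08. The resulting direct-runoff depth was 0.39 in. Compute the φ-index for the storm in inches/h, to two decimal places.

φ ≈ 0.26 in/h

Only the 2 blocks with intensity above φ contribute runoff: 0.8, 0.5 in/h.
Σ(I−φ)·Δt = d  ⇒  (0.8+0.5 − 2φ)·0.5 = 0.39
φ = (1.300 − 0.39/0.5) / 2 = 0.26 in/h.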